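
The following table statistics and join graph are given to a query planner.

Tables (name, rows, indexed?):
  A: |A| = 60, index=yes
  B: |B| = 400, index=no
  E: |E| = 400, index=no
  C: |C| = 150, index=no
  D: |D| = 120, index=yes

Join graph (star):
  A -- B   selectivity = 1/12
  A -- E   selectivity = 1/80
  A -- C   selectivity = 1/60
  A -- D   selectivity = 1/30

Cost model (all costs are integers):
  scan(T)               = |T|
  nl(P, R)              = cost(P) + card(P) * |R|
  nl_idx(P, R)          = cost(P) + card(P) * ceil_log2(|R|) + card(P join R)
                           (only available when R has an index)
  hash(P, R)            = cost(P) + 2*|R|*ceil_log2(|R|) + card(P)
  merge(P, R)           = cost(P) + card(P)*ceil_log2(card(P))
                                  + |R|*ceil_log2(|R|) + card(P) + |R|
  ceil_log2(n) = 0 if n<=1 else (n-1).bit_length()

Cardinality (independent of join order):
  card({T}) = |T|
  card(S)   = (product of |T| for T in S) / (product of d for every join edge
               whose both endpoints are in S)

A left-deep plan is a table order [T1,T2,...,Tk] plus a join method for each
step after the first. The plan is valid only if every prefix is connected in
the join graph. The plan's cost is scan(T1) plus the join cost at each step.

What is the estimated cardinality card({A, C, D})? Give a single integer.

Tables in S: A(60), C(150), D(120)
Edges inside S: A-C(d=60), A-D(d=30)
numerator = 60 * 150 * 120 = 1080000
denominator = 60 * 30 = 1800
card(S) = 1080000 / 1800 = 600

600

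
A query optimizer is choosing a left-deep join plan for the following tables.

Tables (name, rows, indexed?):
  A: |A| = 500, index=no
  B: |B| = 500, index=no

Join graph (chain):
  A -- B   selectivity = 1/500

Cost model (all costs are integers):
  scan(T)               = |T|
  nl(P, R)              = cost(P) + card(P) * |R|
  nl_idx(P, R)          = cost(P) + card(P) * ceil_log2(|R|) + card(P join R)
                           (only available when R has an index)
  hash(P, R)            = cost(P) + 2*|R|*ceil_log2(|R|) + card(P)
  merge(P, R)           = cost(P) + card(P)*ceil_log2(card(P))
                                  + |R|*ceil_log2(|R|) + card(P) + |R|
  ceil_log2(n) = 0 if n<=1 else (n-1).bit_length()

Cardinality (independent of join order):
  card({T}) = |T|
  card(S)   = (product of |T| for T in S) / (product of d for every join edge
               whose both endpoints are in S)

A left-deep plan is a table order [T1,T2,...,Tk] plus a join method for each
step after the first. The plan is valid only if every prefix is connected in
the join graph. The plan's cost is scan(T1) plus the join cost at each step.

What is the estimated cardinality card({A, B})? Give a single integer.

500

Tables in S: A(500), B(500)
Edges inside S: A-B(d=500)
numerator = 500 * 500 = 250000
denominator = 500 = 500
card(S) = 250000 / 500 = 500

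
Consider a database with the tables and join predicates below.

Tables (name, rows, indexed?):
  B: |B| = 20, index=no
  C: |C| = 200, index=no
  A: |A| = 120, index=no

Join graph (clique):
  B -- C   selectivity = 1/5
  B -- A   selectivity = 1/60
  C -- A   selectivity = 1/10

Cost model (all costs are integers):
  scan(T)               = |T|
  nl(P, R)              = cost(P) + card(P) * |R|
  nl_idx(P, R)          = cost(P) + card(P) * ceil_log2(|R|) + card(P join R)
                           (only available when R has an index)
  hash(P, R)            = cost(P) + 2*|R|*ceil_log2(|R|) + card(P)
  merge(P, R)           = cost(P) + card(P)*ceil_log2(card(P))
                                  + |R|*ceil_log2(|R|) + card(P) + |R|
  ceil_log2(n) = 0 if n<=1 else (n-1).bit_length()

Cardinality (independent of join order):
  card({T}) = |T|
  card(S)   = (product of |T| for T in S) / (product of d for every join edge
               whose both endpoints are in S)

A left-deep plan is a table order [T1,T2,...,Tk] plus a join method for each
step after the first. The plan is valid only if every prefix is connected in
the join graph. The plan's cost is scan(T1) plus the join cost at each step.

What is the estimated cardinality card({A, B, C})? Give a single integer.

160

Tables in S: A(120), B(20), C(200)
Edges inside S: B-C(d=5), B-A(d=60), C-A(d=10)
numerator = 120 * 20 * 200 = 480000
denominator = 5 * 60 * 10 = 3000
card(S) = 480000 / 3000 = 160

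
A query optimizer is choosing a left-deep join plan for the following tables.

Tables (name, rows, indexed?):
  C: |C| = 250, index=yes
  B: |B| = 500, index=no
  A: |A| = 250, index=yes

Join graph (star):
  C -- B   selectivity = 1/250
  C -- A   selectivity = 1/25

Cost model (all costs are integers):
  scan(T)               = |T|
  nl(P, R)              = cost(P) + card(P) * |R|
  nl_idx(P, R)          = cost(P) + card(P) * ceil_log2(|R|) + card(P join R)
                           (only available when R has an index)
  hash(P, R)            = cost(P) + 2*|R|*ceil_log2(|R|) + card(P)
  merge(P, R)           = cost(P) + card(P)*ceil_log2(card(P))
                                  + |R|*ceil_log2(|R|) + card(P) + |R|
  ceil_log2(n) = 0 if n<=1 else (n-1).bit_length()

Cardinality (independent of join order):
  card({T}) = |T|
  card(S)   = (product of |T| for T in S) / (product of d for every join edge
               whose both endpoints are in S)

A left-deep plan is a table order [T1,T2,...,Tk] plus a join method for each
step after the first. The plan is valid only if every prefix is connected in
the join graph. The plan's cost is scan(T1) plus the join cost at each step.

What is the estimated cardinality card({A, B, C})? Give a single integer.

5000

Tables in S: A(250), B(500), C(250)
Edges inside S: C-B(d=250), C-A(d=25)
numerator = 250 * 500 * 250 = 31250000
denominator = 250 * 25 = 6250
card(S) = 31250000 / 6250 = 5000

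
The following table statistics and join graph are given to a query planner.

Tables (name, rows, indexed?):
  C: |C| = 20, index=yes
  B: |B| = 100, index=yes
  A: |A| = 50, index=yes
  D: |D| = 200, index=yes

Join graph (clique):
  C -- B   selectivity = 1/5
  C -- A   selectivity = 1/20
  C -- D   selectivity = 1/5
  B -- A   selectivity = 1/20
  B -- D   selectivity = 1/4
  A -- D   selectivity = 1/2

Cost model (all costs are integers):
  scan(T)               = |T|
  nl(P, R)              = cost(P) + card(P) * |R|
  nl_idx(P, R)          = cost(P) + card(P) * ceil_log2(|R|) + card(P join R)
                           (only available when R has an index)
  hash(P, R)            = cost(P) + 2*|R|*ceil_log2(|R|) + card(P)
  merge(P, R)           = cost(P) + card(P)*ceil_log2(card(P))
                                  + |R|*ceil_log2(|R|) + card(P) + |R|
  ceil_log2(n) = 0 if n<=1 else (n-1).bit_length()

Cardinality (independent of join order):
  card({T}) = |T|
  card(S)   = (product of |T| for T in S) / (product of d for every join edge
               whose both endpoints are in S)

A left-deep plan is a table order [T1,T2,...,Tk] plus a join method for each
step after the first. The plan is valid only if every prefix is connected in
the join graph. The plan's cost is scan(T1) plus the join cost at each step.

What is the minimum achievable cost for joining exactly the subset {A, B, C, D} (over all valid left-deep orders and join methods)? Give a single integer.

Selinger DP over subsets of {A,B,C,D}:
  {C}: scan cost=20, card=20
  {B}: scan cost=100, card=100
  {A}: scan cost=50, card=50
  {D}: scan cost=200, card=200
  {BC}: card=400; try (C,hash)→400, (B,nl_idx)→560, (B,merge)→940, (C,nl_idx)→1000, (C,merge)→1020, (B,hash)→1440 …(+2); best=400 via (C,hash)
  {AC}: card=50; try (A,nl_idx)→190, (C,hash)→300, (C,nl_idx)→350, (A,merge)→490, (C,merge)→520, (A,hash)→640 …(+2); best=190 via (A,nl_idx)
  {CD}: card=800; try (C,hash)→600, (D,nl_idx)→980, (D,merge)→1940, (C,nl_idx)→2000, (C,merge)→2120, (D,hash)→3240 …(+2); best=600 via (C,hash)
  {AB}: card=250; try (B,nl_idx)→650, (A,hash)→800, (A,nl_idx)→950, (B,merge)→1200, (A,merge)→1250, (B,hash)→1500 …(+2); best=650 via (B,nl_idx)
  {BD}: card=5000; try (B,hash)→1800, (D,merge)→2700, (B,merge)→2800, (D,hash)→3400, (D,nl_idx)→5900, (B,nl_idx)→6600 …(+2); best=1800 via (B,hash)
  {AD}: card=5000; try (A,hash)→1000, (D,merge)→2200, (A,merge)→2350, (D,hash)→3300, (D,nl_idx)→5450, (A,nl_idx)→6400 …(+2); best=1000 via (A,hash)
  {ABC}: card=50; try (B,nl_idx)→590, (C,hash)→1100, (B,merge)→1340, (A,hash)→1400, (B,hash)→1640, (C,nl_idx)→1950 …(+6); best=590 via (B,nl_idx)
  {BCD}: card=4000; try (B,hash)→2800, (D,hash)→4000, (D,merge)→6200, (C,hash)→7000, (D,nl_idx)→7600, (B,merge)→10200 …(+6); best=2800 via (B,hash)
  {ACD}: card=1000; try (D,nl_idx)→1590, (A,hash)→2000, (D,merge)→2340, (D,hash)→3440, (C,hash)→6200, (A,nl_idx)→6400 …(+6); best=1590 via (D,nl_idx)
  {ABD}: card=6250; try (D,hash)→4100, (D,merge)→4700, (B,hash)→7400, (A,hash)→7400, (D,nl_idx)→8900, (A,nl_idx)→38050 …(+6); best=4100 via (D,hash)
  {ABCD}: card=250; try (D,nl_idx)→1240, (D,merge)→2740, (D,hash)→3840, (B,hash)→3990, (A,hash)→7400, (B,nl_idx)→8840 …(+10); best=1240 via (D,nl_idx)

1240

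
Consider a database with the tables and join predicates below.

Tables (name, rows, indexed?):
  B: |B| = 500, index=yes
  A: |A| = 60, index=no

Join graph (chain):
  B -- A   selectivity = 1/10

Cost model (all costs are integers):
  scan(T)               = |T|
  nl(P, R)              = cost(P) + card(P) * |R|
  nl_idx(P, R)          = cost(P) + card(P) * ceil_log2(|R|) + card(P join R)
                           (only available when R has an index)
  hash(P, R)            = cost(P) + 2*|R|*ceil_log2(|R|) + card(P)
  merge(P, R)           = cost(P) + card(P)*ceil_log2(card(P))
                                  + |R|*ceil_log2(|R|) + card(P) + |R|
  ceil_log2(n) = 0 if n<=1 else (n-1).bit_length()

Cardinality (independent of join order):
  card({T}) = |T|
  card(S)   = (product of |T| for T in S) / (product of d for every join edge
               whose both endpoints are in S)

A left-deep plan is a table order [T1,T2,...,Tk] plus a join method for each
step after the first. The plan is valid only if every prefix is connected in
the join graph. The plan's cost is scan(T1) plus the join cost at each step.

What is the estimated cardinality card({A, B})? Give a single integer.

Tables in S: A(60), B(500)
Edges inside S: B-A(d=10)
numerator = 60 * 500 = 30000
denominator = 10 = 10
card(S) = 30000 / 10 = 3000

3000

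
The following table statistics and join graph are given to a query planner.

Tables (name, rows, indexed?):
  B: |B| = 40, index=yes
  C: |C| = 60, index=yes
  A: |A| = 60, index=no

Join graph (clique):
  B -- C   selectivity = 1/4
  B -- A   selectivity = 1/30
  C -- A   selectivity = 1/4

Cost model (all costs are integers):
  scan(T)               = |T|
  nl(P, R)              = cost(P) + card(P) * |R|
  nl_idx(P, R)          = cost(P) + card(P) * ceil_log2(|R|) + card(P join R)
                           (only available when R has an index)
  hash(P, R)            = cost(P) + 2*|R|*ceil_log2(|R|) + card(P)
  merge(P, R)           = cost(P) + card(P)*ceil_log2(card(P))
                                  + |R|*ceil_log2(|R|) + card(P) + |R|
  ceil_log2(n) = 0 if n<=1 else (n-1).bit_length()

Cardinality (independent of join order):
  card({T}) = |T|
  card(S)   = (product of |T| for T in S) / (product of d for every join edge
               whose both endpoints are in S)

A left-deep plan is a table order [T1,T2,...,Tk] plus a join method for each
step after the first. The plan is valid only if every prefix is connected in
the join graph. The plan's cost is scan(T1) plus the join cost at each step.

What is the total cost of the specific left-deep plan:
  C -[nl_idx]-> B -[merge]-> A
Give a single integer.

step 1: scan C: cost=60, card=60
step 2: join B via nl_idx
    card(P join B) = 60*40/(4) = 600
    cost = 60 + 60*6 + 600 = 1020
step 3: join A via merge
    card(P join A) = 600*60/(30*4) = 300
    cost = 1020 + 600*10 + 60*6 + 600 + 60 = 8040

8040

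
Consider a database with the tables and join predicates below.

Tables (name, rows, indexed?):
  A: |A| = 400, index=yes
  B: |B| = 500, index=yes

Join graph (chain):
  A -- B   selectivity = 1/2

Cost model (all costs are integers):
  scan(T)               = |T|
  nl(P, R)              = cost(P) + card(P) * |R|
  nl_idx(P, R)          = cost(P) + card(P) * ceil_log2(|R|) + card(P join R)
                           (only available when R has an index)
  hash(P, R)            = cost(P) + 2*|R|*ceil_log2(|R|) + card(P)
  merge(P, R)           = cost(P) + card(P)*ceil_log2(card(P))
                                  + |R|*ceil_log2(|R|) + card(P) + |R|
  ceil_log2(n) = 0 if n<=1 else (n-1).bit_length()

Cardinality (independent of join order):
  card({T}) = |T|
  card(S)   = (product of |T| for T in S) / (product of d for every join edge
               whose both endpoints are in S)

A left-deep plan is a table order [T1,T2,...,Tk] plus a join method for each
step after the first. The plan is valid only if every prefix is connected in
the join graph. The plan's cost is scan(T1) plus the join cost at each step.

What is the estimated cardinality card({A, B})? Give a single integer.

Tables in S: A(400), B(500)
Edges inside S: A-B(d=2)
numerator = 400 * 500 = 200000
denominator = 2 = 2
card(S) = 200000 / 2 = 100000

100000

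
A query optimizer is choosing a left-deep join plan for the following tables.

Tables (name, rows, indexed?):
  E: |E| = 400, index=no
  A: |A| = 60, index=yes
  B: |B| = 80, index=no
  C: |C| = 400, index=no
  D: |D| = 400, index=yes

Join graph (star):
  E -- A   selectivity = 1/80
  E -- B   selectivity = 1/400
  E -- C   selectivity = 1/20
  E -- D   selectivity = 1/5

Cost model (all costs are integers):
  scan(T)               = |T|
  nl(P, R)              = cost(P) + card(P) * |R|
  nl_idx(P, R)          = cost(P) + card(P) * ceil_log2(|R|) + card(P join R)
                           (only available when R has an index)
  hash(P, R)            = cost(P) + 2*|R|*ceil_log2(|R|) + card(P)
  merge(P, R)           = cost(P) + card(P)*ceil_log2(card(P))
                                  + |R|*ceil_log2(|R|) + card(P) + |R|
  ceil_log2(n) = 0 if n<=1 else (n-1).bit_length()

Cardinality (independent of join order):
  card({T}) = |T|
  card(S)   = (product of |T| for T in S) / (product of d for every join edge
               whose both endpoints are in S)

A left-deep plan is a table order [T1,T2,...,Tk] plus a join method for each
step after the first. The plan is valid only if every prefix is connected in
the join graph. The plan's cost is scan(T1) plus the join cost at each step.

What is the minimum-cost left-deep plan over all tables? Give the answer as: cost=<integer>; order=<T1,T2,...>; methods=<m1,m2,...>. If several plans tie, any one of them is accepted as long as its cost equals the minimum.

cost=15280; order=E,B,A,C,D; methods=hash,nl_idx,merge,hash

Selinger DP (subsets sized 1..n):
  {E}: scan cost=400, card=400
  {A}: scan cost=60, card=60
  {B}: scan cost=80, card=80
  {C}: scan cost=400, card=400
  {D}: scan cost=400, card=400
  {AE}: card=300; try (A,hash)→1520, (A,nl_idx)→3100, (E,merge)→4480, (A,merge)→4820, (E,hash)→7320, (E,nl)→24060 …(+1); best=1520 via (A,hash)
  {BE}: card=80; try (B,hash)→1920, (E,merge)→4720, (B,merge)→5040, (E,hash)→7360, (E,nl)→32080, (B,nl)→32400; best=1920 via (B,hash)
  {CE}: card=8000; try (E,hash)→8000, (C,hash)→8000, (E,merge)→8400, (C,merge)→8400, (E,nl)→160400, (C,nl)→160400; best=8000 via (E,hash)
  {DE}: card=32000; try (E,hash)→8000, (D,hash)→8000, (E,merge)→8400, (D,merge)→8400, (D,nl_idx)→36000, (E,nl)→160400 …(+1); best=8000 via (E,hash)
  {ABE}: card=60; try (A,nl_idx)→2460, (A,hash)→2720, (B,hash)→2940, (A,merge)→2980, (B,merge)→5160, (A,nl)→6720 …(+1); best=2460 via (A,nl_idx)
  {ACE}: card=6000; try (C,merge)→8520, (C,hash)→9020, (A,hash)→16720, (A,nl_idx)→62000, (A,merge)→120420, (C,nl)→121520 …(+1); best=8520 via (C,merge)
  {ADE}: card=24000; try (D,merge)→8520, (D,hash)→9020, (D,nl_idx)→28220, (A,hash)→40720, (D,nl)→121520, (A,nl_idx)→224000 …(+2); best=8520 via (D,merge)
  {BCE}: card=1600; try (C,merge)→6560, (C,hash)→9200, (B,hash)→17120, (C,nl)→33920, (B,merge)→120640, (B,nl)→648000; best=6560 via (C,merge)
  {BDE}: card=6400; try (D,merge)→6560, (D,nl_idx)→9040, (D,hash)→9200, (D,nl)→33920, (B,hash)→41120, (B,merge)→520640 …(+1); best=6560 via (D,merge)
  {CDE}: card=640000; try (D,hash)→23200, (C,hash)→47200, (D,merge)→124000, (C,merge)→524000, (D,nl_idx)→720000, (D,nl)→3208000 …(+1); best=23200 via (D,hash)
  {ABCE}: card=1200; try (C,merge)→6880, (A,hash)→8880, (C,hash)→9720, (B,hash)→15640, (A,nl_idx)→17360, (A,merge)→26180 …(+4); best=6880 via (C,merge)
  {ABDE}: card=4800; try (D,merge)→6880, (D,nl_idx)→7800, (D,hash)→9720, (A,hash)→13680, (D,nl)→26460, (B,hash)→33640 …(+5); best=6880 via (D,merge)
  {ACDE}: card=480000; try (D,hash)→21720, (C,hash)→39720, (D,merge)→96520, (C,merge)→396520, (D,nl_idx)→542520, (A,hash)→663920 …(+5); best=21720 via (D,hash)
  {BCDE}: card=128000; try (D,hash)→15360, (C,hash)→20160, (D,merge)→29760, (C,merge)→100160, (D,nl_idx)→148960, (D,nl)→646560 …(+4); best=15360 via (D,hash)
  {ABCDE}: card=96000; try (D,hash)→15280, (C,hash)→18880, (D,merge)→25280, (C,merge)→78080, (D,nl_idx)→113680, (A,hash)→144080 …(+8); best=15280 via (D,hash)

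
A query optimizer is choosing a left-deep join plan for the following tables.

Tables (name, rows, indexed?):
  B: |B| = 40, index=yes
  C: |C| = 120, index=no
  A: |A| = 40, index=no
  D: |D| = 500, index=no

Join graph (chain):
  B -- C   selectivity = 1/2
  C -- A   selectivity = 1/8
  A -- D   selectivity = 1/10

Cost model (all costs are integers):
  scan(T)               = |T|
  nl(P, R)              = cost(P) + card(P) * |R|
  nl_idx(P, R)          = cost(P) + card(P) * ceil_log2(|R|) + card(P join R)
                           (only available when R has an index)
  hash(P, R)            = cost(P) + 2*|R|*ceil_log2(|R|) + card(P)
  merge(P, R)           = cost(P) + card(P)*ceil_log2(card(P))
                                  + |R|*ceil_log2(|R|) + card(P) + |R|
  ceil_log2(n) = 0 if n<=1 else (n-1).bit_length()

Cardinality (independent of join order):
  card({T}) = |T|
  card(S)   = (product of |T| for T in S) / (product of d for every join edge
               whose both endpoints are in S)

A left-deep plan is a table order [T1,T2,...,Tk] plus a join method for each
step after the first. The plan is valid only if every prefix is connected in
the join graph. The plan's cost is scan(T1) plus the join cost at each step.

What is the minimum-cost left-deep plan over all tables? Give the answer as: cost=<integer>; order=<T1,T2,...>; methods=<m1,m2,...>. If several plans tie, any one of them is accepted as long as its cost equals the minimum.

cost=22800; order=C,A,B,D; methods=hash,hash,hash

Selinger DP (subsets sized 1..n):
  {B}: scan cost=40, card=40
  {C}: scan cost=120, card=120
  {A}: scan cost=40, card=40
  {D}: scan cost=500, card=500
  {BC}: card=2400; try (B,hash)→720, (C,merge)→1280, (B,merge)→1360, (C,hash)→1760, (B,nl_idx)→3240, (C,nl)→4840 …(+1); best=720 via (B,hash)
  {AC}: card=600; try (A,hash)→720, (C,merge)→1280, (A,merge)→1360, (C,hash)→1760, (C,nl)→4840, (A,nl)→4920; best=720 via (A,hash)
  {AD}: card=2000; try (A,hash)→1480, (D,merge)→5320, (A,merge)→5780, (D,hash)→9080, (D,nl)→20040, (A,nl)→20500; best=1480 via (A,hash)
  {ABC}: card=12000; try (B,hash)→1800, (A,hash)→3600, (B,merge)→7600, (B,nl_idx)→16320, (B,nl)→24720, (A,merge)→32200 …(+1); best=1800 via (B,hash)
  {ACD}: card=30000; try (C,hash)→5160, (D,hash)→10320, (D,merge)→12320, (C,merge)→26440, (C,nl)→241480, (D,nl)→300720; best=5160 via (C,hash)
  {ABCD}: card=600000; try (D,hash)→22800, (B,hash)→35640, (D,merge)→186800, (B,merge)→485440, (B,nl_idx)→785160, (B,nl)→1205160 …(+1); best=22800 via (D,hash)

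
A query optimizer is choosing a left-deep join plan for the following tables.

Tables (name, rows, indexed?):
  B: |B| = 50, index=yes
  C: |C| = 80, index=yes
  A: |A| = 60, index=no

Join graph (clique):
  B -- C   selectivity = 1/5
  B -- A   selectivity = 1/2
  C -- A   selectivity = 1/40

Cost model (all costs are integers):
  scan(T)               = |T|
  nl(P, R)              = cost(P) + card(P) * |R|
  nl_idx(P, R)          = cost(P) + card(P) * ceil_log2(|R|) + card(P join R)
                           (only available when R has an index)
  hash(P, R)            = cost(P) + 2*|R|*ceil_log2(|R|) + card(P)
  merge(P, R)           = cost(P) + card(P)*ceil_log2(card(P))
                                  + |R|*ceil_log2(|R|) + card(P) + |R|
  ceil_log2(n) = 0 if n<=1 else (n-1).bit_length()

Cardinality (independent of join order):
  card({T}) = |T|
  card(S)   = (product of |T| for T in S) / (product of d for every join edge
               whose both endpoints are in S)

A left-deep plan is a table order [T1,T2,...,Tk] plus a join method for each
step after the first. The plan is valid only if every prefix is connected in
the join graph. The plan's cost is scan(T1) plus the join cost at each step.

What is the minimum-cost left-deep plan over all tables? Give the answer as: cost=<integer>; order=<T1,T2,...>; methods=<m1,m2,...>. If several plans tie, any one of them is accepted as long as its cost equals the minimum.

Selinger DP (subsets sized 1..n):
  {B}: scan cost=50, card=50
  {C}: scan cost=80, card=80
  {A}: scan cost=60, card=60
  {BC}: card=800; try (B,hash)→760, (C,merge)→1040, (B,merge)→1070, (C,nl_idx)→1200, (C,hash)→1220, (B,nl_idx)→1360 …(+2); best=760 via (B,hash)
  {AB}: card=1500; try (B,hash)→720, (A,hash)→820, (A,merge)→820, (B,merge)→830, (B,nl_idx)→1920, (A,nl)→3050 …(+1); best=720 via (B,hash)
  {AC}: card=120; try (C,nl_idx)→600, (A,hash)→880, (C,merge)→1120, (A,merge)→1140, (C,hash)→1240, (C,nl)→4860 …(+1); best=600 via (C,nl_idx)
  {ABC}: card=600; try (B,hash)→1320, (B,merge)→1910, (B,nl_idx)→1920, (A,hash)→2280, (C,hash)→3340, (B,nl)→6600 …(+5); best=1320 via (B,hash)

cost=1320; order=A,C,B; methods=nl_idx,hash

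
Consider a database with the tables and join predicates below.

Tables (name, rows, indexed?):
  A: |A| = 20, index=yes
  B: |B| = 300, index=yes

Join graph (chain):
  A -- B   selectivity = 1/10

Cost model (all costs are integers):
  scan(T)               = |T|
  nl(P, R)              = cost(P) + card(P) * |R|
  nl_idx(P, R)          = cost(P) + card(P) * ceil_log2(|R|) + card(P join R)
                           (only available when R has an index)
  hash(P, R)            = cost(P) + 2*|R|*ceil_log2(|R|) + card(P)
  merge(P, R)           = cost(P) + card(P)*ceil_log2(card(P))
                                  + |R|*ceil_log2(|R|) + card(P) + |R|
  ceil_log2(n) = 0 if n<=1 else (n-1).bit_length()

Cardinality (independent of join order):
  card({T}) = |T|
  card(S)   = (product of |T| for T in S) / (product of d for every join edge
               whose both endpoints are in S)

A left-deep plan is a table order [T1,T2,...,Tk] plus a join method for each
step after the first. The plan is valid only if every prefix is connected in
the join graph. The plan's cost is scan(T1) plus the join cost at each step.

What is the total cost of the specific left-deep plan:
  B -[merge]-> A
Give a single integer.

step 1: scan B: cost=300, card=300
step 2: join A via merge
    card(P join A) = 300*20/(10) = 600
    cost = 300 + 300*9 + 20*5 + 300 + 20 = 3420

3420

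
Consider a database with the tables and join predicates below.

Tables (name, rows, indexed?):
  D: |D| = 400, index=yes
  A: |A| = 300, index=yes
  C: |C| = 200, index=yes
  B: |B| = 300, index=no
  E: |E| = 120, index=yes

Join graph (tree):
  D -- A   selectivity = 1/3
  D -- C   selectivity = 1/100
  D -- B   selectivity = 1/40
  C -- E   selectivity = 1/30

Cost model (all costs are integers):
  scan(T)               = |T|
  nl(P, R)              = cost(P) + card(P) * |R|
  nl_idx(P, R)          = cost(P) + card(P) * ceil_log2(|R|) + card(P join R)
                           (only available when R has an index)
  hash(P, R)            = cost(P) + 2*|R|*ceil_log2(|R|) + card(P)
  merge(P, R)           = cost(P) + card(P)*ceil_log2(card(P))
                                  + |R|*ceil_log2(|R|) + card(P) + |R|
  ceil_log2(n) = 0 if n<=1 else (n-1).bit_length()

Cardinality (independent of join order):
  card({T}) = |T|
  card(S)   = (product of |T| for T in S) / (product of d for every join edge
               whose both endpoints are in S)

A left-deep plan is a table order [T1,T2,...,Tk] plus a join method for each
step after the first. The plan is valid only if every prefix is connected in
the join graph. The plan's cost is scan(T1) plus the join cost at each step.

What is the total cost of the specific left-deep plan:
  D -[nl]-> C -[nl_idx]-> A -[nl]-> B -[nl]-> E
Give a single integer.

96167600

step 1: scan D: cost=400, card=400
step 2: join C via nl
    card(P join C) = 400*200/(100) = 800
    cost = 400 + 400*200 = 80400
step 3: join A via nl_idx
    card(P join A) = 800*300/(3) = 80000
    cost = 80400 + 800*9 + 80000 = 167600
step 4: join B via nl
    card(P join B) = 80000*300/(40) = 600000
    cost = 167600 + 80000*300 = 24167600
step 5: join E via nl
    card(P join E) = 600000*120/(30) = 2400000
    cost = 24167600 + 600000*120 = 96167600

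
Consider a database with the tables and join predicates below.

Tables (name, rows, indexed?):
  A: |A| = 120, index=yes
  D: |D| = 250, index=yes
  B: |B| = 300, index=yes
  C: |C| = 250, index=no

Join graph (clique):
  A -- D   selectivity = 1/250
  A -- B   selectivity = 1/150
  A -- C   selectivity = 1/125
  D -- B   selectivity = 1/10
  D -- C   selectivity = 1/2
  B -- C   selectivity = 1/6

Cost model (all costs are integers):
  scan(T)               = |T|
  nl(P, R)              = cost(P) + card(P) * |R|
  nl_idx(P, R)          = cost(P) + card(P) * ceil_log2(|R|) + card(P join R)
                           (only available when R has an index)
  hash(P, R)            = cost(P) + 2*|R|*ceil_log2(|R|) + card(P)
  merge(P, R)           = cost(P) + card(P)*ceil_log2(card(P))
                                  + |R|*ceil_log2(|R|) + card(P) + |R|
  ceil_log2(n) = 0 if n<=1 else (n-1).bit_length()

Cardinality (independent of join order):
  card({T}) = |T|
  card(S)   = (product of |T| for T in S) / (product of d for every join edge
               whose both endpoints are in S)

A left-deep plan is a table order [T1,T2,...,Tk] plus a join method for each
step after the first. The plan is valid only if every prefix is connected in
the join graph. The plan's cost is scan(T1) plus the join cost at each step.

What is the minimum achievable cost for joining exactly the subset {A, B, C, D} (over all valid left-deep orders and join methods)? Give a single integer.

Selinger DP over subsets of {A,B,C,D}:
  {A}: scan cost=120, card=120
  {D}: scan cost=250, card=250
  {B}: scan cost=300, card=300
  {C}: scan cost=250, card=250
  {AD}: card=120; try (D,nl_idx)→1200, (A,nl_idx)→2120, (A,hash)→2180, (D,merge)→3330, (A,merge)→3460, (D,hash)→4240 …(+2); best=1200 via (D,nl_idx)
  {AB}: card=240; try (B,nl_idx)→1440, (A,hash)→2280, (A,nl_idx)→2640, (B,merge)→4080, (A,merge)→4260, (B,hash)→5640 …(+2); best=1440 via (B,nl_idx)
  {AC}: card=240; try (A,hash)→2180, (A,nl_idx)→2240, (C,merge)→3330, (A,merge)→3460, (C,hash)→4240, (C,nl)→30120 …(+1); best=2180 via (A,hash)
  {BD}: card=7500; try (D,hash)→4600, (B,merge)→5500, (D,merge)→5550, (B,hash)→5900, (B,nl_idx)→10000, (D,nl_idx)→10200 …(+2); best=4600 via (D,hash)
  {CD}: card=31250; try (D,hash)→4500, (C,hash)→4500, (D,merge)→4750, (C,merge)→4750, (D,nl_idx)→33500, (D,nl)→62750 …(+1); best=4500 via (D,hash)
  {BC}: card=12500; try (C,hash)→4600, (B,merge)→5500, (C,merge)→5550, (B,hash)→5900, (B,nl_idx)→15000, (B,nl)→75250 …(+1); best=4600 via (C,hash)
  {ABD}: card=24; try (B,nl_idx)→2304, (D,nl_idx)→3384, (B,merge)→5160, (D,hash)→5680, (D,merge)→5850, (B,hash)→6720 …(+6); best=2304 via (B,nl_idx)
  {ACD}: card=120; try (D,nl_idx)→4220, (C,merge)→4410, (C,hash)→5320, (D,hash)→6420, (D,merge)→6590, (C,nl)→31200 …(+5); best=4220 via (D,nl_idx)
  {ABC}: card=80; try (B,nl_idx)→4420, (C,hash)→5680, (C,merge)→5850, (B,merge)→7340, (B,hash)→7820, (A,hash)→18780 …(+5); best=4420 via (B,nl_idx)
  {BCD}: card=156250; try (C,hash)→16100, (D,hash)→21100, (B,hash)→41150, (C,merge)→111850, (D,merge)→194350, (D,nl_idx)→260850 …(+5); best=16100 via (C,hash)
  {ABCD}: card=4; try (C,merge)→4698, (D,nl_idx)→5064, (B,nl_idx)→5304, (C,hash)→6328, (D,merge)→7310, (B,merge)→8180 …(+9); best=4698 via (C,merge)

4698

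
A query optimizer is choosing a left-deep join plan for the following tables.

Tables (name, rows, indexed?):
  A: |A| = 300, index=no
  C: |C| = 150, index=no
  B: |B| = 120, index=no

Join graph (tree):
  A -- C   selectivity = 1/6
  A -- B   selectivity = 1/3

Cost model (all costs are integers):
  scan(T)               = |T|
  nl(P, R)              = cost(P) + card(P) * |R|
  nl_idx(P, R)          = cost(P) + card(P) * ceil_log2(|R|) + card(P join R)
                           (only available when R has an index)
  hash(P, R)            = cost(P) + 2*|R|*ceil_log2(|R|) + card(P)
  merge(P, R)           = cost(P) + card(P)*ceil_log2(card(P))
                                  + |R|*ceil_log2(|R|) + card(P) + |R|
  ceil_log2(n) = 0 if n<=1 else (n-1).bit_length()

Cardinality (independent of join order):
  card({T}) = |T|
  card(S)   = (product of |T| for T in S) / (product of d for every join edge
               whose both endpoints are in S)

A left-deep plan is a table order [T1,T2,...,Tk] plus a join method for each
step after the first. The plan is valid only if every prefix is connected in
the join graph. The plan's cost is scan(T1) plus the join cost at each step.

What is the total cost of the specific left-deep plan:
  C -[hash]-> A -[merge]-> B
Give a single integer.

111660

step 1: scan C: cost=150, card=150
step 2: join A via hash
    card(P join A) = 150*300/(6) = 7500
    cost = 150 + 2*300*9 + 150 = 5700
step 3: join B via merge
    card(P join B) = 7500*120/(3) = 300000
    cost = 5700 + 7500*13 + 120*7 + 7500 + 120 = 111660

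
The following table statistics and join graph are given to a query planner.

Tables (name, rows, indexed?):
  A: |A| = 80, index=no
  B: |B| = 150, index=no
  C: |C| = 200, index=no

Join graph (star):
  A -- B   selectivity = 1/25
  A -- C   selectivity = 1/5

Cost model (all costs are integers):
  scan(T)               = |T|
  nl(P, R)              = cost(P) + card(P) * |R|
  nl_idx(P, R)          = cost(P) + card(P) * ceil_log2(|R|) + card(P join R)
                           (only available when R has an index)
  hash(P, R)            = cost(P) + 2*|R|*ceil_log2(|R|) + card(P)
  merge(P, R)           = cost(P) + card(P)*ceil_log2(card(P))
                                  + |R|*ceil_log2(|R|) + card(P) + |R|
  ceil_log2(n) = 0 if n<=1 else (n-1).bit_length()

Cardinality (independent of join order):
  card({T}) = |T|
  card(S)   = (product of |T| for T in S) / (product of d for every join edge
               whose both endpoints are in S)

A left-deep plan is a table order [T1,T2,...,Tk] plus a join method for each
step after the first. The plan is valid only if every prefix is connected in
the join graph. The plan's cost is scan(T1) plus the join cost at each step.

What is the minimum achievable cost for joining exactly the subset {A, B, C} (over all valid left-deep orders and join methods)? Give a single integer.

Selinger DP over subsets of {A,B,C}:
  {A}: scan cost=80, card=80
  {B}: scan cost=150, card=150
  {C}: scan cost=200, card=200
  {AB}: card=480; try (A,hash)→1420, (B,merge)→2070, (A,merge)→2140, (B,hash)→2560, (B,nl)→12080, (A,nl)→12150; best=1420 via (A,hash)
  {AC}: card=3200; try (A,hash)→1520, (C,merge)→2520, (A,merge)→2640, (C,hash)→3360, (C,nl)→16080, (A,nl)→16200; best=1520 via (A,hash)
  {ABC}: card=19200; try (C,hash)→5100, (B,hash)→7120, (C,merge)→8020, (B,merge)→44470, (C,nl)→97420, (B,nl)→481520; best=5100 via (C,hash)

5100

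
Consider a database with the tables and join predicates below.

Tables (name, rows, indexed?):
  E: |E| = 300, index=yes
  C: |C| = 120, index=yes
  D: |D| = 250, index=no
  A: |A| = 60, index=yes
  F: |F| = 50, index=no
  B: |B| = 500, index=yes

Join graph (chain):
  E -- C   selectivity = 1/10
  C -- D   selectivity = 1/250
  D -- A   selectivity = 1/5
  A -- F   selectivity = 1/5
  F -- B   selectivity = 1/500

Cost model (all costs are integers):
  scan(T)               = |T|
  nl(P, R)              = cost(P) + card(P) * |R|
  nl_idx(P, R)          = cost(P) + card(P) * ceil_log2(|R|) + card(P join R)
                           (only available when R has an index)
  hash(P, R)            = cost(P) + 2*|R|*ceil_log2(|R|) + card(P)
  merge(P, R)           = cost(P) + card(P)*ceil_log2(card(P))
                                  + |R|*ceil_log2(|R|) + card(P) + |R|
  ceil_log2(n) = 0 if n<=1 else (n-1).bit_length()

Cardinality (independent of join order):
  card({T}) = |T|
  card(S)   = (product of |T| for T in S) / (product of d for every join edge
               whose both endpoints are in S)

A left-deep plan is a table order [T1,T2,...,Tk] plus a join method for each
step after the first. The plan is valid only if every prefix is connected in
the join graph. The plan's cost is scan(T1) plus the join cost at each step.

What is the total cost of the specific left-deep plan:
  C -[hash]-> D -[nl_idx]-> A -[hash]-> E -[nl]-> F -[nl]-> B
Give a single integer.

218173240

step 1: scan C: cost=120, card=120
step 2: join D via hash
    card(P join D) = 120*250/(250) = 120
    cost = 120 + 2*250*8 + 120 = 4240
step 3: join A via nl_idx
    card(P join A) = 120*60/(5) = 1440
    cost = 4240 + 120*6 + 1440 = 6400
step 4: join E via hash
    card(P join E) = 1440*300/(10) = 43200
    cost = 6400 + 2*300*9 + 1440 = 13240
step 5: join F via nl
    card(P join F) = 43200*50/(5) = 432000
    cost = 13240 + 43200*50 = 2173240
step 6: join B via nl
    card(P join B) = 432000*500/(500) = 432000
    cost = 2173240 + 432000*500 = 218173240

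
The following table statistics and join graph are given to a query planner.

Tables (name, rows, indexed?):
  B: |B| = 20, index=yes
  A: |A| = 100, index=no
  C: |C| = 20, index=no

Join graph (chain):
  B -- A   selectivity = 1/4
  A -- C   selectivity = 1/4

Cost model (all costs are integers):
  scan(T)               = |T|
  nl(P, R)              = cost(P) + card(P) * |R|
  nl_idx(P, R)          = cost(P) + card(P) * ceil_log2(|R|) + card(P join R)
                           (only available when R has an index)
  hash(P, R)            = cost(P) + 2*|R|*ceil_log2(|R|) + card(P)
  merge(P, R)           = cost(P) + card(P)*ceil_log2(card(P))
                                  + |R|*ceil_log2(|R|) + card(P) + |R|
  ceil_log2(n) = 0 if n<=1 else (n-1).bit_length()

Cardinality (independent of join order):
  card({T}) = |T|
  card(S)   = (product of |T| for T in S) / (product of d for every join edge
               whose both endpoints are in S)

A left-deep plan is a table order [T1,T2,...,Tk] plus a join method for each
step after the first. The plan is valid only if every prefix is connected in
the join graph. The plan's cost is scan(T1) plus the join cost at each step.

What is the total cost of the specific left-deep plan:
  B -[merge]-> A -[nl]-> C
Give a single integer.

step 1: scan B: cost=20, card=20
step 2: join A via merge
    card(P join A) = 20*100/(4) = 500
    cost = 20 + 20*5 + 100*7 + 20 + 100 = 940
step 3: join C via nl
    card(P join C) = 500*20/(4) = 2500
    cost = 940 + 500*20 = 10940

10940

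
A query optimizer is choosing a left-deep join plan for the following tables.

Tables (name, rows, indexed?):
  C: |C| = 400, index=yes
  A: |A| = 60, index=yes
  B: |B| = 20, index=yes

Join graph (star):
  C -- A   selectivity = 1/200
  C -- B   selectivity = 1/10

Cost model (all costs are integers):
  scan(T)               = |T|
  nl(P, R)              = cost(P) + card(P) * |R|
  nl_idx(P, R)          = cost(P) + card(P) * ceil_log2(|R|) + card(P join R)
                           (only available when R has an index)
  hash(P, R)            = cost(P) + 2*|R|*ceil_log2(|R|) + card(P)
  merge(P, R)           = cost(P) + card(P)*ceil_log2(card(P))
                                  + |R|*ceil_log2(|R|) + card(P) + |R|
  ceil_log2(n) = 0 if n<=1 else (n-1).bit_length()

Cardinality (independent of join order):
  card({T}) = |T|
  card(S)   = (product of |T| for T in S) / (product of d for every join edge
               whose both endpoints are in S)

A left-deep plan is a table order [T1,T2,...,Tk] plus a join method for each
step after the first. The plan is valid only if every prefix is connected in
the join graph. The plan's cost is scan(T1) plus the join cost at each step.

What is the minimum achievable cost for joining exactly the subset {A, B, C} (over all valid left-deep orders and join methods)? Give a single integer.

Selinger DP over subsets of {A,B,C}:
  {C}: scan cost=400, card=400
  {A}: scan cost=60, card=60
  {B}: scan cost=20, card=20
  {AC}: card=120; try (C,nl_idx)→720, (A,hash)→1520, (A,nl_idx)→2920, (C,merge)→4480, (A,merge)→4820, (C,hash)→7320 …(+2); best=720 via (C,nl_idx)
  {BC}: card=800; try (C,nl_idx)→1000, (B,hash)→1000, (B,nl_idx)→3200, (C,merge)→4140, (B,merge)→4520, (C,hash)→7240 …(+2); best=1000 via (C,nl_idx)
  {ABC}: card=240; try (B,hash)→1040, (B,nl_idx)→1560, (B,merge)→1800, (A,hash)→2520, (B,nl)→3120, (A,nl_idx)→6040 …(+2); best=1040 via (B,hash)

1040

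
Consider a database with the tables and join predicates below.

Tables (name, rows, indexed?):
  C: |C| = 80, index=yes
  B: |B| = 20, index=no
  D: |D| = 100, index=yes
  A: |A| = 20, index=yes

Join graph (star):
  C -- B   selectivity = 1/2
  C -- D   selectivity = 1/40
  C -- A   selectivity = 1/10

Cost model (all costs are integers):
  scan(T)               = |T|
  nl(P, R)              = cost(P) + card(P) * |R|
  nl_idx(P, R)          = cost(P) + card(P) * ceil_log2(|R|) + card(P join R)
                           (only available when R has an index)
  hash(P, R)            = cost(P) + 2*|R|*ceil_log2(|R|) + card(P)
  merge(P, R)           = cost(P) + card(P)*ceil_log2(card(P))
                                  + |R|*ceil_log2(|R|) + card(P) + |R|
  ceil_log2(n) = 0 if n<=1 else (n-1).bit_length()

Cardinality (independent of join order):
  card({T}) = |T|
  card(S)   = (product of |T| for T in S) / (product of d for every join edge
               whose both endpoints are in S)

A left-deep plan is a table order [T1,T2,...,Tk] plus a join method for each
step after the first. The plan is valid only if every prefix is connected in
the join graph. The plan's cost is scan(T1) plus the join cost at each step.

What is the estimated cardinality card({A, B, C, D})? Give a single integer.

Tables in S: A(20), B(20), C(80), D(100)
Edges inside S: C-B(d=2), C-D(d=40), C-A(d=10)
numerator = 20 * 20 * 80 * 100 = 3200000
denominator = 2 * 40 * 10 = 800
card(S) = 3200000 / 800 = 4000

4000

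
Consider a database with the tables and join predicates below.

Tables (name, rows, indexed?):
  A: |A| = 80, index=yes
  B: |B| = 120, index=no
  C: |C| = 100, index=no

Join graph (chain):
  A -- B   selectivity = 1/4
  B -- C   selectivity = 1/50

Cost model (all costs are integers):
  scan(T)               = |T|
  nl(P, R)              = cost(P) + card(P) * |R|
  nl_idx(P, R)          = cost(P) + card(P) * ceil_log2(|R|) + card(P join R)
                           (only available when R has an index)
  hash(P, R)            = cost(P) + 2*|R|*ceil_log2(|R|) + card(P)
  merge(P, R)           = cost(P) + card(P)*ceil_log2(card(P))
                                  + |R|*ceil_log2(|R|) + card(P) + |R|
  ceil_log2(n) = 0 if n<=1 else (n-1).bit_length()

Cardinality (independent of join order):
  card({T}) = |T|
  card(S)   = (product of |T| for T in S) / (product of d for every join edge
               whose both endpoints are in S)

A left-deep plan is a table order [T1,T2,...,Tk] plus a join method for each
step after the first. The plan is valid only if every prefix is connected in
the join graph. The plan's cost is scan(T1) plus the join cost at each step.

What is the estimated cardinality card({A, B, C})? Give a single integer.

Tables in S: A(80), B(120), C(100)
Edges inside S: A-B(d=4), B-C(d=50)
numerator = 80 * 120 * 100 = 960000
denominator = 4 * 50 = 200
card(S) = 960000 / 200 = 4800

4800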